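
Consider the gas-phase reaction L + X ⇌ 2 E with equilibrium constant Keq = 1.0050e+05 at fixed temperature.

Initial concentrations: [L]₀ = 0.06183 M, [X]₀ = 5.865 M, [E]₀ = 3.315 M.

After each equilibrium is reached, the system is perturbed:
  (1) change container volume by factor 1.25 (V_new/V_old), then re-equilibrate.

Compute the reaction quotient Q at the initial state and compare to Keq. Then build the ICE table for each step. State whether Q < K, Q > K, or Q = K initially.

Q₀ = 30.3; Q < K (proceeds forward)

Q₀ = 30.3 vs Keq = 1.0050e+05 ⇒ Q<K, forward
Step 1:
                   L          X          E
  Initial    0.06183      5.865      3.315
  Change    -0.06181   -0.06181     0.1236
  Equil   2.0274e-05      5.803      3.439
  solve Keq expr → x = 0.06181; check Q = 1.0050e+05
Then change container volume by factor 1.25 (V_new/V_old).
Step 2:
                   L          X          E
  Initial 1.6219e-05      4.643      2.751
  Change           0          0          0
  Equil   1.6219e-05      4.643      2.751
  solve Keq expr → x = 0; check Q = 1.0050e+05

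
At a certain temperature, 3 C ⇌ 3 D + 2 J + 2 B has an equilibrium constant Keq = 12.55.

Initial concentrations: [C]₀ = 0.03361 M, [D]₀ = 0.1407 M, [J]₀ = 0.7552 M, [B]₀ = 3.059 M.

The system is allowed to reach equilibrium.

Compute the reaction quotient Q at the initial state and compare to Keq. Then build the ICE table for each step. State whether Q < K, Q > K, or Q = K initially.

Q₀ = 391.5 vs Keq = 12.55 ⇒ Q>K, reverse
Step 1:
                  C         D         J         B
  I         0.03361    0.1407    0.7552     3.059
  C         0.03994  -0.03994  -0.02663  -0.02663
  E         0.07355    0.1008    0.7286     3.032
  solve Keq expr → x = -0.01331; check Q = 12.55

Q₀ = 391.5; Q > K (proceeds reverse)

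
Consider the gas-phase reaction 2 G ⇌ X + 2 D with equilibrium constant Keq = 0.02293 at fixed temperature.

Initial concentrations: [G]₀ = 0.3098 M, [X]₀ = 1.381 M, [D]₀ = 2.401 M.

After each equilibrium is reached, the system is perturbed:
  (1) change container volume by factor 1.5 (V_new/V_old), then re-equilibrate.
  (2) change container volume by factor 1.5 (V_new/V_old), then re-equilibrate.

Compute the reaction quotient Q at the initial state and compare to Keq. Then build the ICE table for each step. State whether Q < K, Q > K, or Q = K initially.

Q₀ = 82.95 vs Keq = 0.02293 ⇒ Q>K, reverse
Step 1:
                    G           X           D
  Initial      0.3098       1.381       2.401
  Change        1.894     -0.9471      -1.894
  Equil         2.204      0.4339      0.5067
  solve Keq expr → x = -0.9471; check Q = 0.02293
Then change container volume by factor 1.5 (V_new/V_old).
Step 2:
                    G           X           D
  Initial       1.469      0.2892      0.3378
  Change     -0.04722     0.02361     0.04722
  Equil         1.422      0.3128       0.385
  solve Keq expr → x = 0.02361; check Q = 0.02293
Then change container volume by factor 1.5 (V_new/V_old).
Step 3:
                    G           X           D
  Initial      0.9481      0.2086      0.2567
  Change     -0.03447     0.01723     0.03447
  Equil        0.9136      0.2258      0.2912
  solve Keq expr → x = 0.01723; check Q = 0.02293

Q₀ = 82.95; Q > K (proceeds reverse)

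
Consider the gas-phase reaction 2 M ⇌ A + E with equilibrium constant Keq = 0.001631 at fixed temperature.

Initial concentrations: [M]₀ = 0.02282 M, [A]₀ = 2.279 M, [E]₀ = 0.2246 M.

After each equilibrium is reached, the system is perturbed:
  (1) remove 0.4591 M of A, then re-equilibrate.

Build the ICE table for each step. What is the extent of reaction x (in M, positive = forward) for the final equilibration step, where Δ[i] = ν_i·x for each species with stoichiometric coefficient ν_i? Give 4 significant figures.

x = 5.0713e-05 M

Q₀ = 982.9 vs Keq = 0.001631 ⇒ Q>K, reverse
Step 1:
                   M          A          E
  I          0.02282      2.279     0.2246
  C           0.4488    -0.2244    -0.2244
  E           0.4717      2.055 1.7660e-04
  solve Keq expr → x = -0.2244; check Q = 0.001631
Then remove 0.4591 M of A.
Step 2:
                   M          A          E
  I           0.4717      1.595 1.7660e-04
  C       -1.0143e-04 5.0713e-05 5.0713e-05
  E           0.4716      1.596 2.2732e-04
  solve Keq expr → x = 5.0713e-05; check Q = 0.001631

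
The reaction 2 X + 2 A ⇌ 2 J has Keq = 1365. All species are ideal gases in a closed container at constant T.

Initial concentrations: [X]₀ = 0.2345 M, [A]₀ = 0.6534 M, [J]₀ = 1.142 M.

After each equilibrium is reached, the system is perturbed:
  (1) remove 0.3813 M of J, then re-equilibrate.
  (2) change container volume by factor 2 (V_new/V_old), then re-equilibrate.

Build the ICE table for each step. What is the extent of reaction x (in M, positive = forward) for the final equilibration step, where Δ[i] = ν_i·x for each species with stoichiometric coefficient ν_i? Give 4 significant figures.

x = -0.01024 M

Q₀ = 55.55 vs Keq = 1365 ⇒ Q<K, forward
Step 1:
                    X           A           J
  init         0.2345      0.6534       1.142
  Δ           -0.1626     -0.1626      0.1626
  eq          0.07194      0.4908       1.305
  solve Keq expr → x = 0.08128; check Q = 1365
Then remove 0.3813 M of J.
Step 2:
                    X           A           J
  init        0.07194      0.4908      0.9233
  Δ          -0.01805    -0.01805     0.01805
  eq          0.05389      0.4728      0.9413
  solve Keq expr → x = 0.009025; check Q = 1365
Then change container volume by factor 2 (V_new/V_old).
Step 3:
                    X           A           J
  init        0.02694      0.2364      0.4707
  Δ           0.02049     0.02049    -0.02049
  eq          0.04743      0.2569      0.4502
  solve Keq expr → x = -0.01024; check Q = 1365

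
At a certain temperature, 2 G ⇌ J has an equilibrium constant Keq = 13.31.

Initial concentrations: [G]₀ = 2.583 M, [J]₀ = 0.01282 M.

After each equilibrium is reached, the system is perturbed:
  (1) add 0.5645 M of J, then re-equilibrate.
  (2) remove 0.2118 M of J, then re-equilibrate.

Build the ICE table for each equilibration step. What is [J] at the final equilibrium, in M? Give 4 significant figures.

[J]_eq = 1.49 M

Q₀ = 0.001921 vs Keq = 13.31 ⇒ Q<K, forward
Step 1:
                    G           J
  I             2.583     0.01282
  C            -2.288       1.144
  E            0.2948       1.157
  solve Keq expr → x = 1.144; check Q = 13.31
Then add 0.5645 M of J.
Step 2:
                    G           J
  I            0.2948       1.721
  C           0.06157    -0.03079
  E            0.3564       1.691
  solve Keq expr → x = -0.03079; check Q = 13.31
Then remove 0.2118 M of J.
Step 3:
                    G           J
  I            0.3564       1.479
  C          -0.02184     0.01092
  E            0.3346        1.49
  solve Keq expr → x = 0.01092; check Q = 13.31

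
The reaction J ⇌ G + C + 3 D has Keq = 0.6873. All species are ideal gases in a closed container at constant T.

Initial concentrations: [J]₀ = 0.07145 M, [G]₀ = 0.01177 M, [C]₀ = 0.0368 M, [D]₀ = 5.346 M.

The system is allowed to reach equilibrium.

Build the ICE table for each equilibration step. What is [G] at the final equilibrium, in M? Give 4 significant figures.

Q₀ = 0.9262 vs Keq = 0.6873 ⇒ Q>K, reverse
Step 1:
                    J           G           C           D
  I           0.07145     0.01177      0.0368       5.346
  C          0.002171   -0.002171   -0.002171   -0.006514
  E           0.07362    0.009599     0.03463       5.339
  solve Keq expr → x = -0.002171; check Q = 0.6873

[G]_eq = 0.009599 M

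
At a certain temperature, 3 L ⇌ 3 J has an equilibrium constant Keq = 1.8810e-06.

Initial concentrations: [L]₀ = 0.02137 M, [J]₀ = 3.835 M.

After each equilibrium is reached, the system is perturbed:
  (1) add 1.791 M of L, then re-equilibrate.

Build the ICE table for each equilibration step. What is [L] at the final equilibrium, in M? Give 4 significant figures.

[L]_eq = 5.579 M

Q₀ = 5.7794e+06 vs Keq = 1.8810e-06 ⇒ Q>K, reverse
Step 1:
                    L           J
  Initial     0.02137       3.835
  Change        3.788      -3.788
  Equil         3.809     0.04702
  solve Keq expr → x = -1.263; check Q = 1.8810e-06
Then add 1.791 M of L.
Step 2:
                    L           J
  Initial         5.6     0.04702
  Change     -0.02184     0.02184
  Equil         5.579     0.06886
  solve Keq expr → x = 0.00728; check Q = 1.8810e-06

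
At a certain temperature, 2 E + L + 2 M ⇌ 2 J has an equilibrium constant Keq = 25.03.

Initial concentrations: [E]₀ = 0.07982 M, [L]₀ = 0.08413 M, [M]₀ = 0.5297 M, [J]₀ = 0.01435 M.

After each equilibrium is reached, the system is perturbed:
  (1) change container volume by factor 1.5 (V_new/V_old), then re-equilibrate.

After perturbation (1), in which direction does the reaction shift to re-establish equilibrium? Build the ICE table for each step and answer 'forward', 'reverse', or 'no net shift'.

Q₀ = 1.369 vs Keq = 25.03 ⇒ Q<K, forward
Step 1:
                   E          L          M          J
  Initial    0.07982    0.08413     0.5297    0.01435
  Change    -0.02378   -0.01189   -0.02378    0.02378
  Equil      0.05604    0.07224     0.5059    0.03813
  solve Keq expr → x = 0.01189; check Q = 25.03
Then change container volume by factor 1.5 (V_new/V_old).
Step 2:
                   E          L          M          J
  Initial    0.03736    0.04816     0.3373    0.02542
  Change    0.007687   0.003844   0.007687  -0.007687
  Equil      0.04505      0.052      0.345    0.01773
  solve Keq expr → x = -0.003844; check Q = 25.03

Direction: reverse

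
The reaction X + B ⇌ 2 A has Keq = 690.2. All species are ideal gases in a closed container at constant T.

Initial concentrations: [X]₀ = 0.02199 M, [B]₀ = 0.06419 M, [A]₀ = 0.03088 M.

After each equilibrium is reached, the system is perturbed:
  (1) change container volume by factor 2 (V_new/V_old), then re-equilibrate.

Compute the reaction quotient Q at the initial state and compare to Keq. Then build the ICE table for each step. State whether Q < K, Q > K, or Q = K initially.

Q₀ = 0.6756; Q < K (proceeds forward)

Q₀ = 0.6756 vs Keq = 690.2 ⇒ Q<K, forward
Step 1:
                   X          B          A
  Initial    0.02199    0.06419    0.03088
  Change     -0.0218    -0.0218     0.0436
  Equil   1.8961e-04    0.04239    0.07448
  solve Keq expr → x = 0.0218; check Q = 690.2
Then change container volume by factor 2 (V_new/V_old).
Step 2:
                   X          B          A
  Initial 9.4803e-05    0.02119    0.03724
  Change           0          0          0
  Equil   9.4803e-05    0.02119    0.03724
  solve Keq expr → x = 0; check Q = 690.2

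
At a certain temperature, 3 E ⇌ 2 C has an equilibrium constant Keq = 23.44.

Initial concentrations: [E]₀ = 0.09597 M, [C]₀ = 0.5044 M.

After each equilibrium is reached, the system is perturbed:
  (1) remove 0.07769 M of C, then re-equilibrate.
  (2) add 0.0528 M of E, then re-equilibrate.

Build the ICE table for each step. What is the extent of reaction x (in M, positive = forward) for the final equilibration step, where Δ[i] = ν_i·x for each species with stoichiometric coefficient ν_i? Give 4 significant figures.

Q₀ = 287.8 vs Keq = 23.44 ⇒ Q>K, reverse
Step 1:
                  E         C
  init      0.09597    0.5044
  Δ          0.1045   -0.0697
  eq         0.2005    0.4347
  solve Keq expr → x = -0.03485; check Q = 23.44
Then remove 0.07769 M of C.
Step 2:
                  E         C
  init       0.2005     0.357
  Δ        -0.02026   0.01351
  eq         0.1803    0.3705
  solve Keq expr → x = 0.006753; check Q = 23.44
Then add 0.0528 M of E.
Step 3:
                  E         C
  init       0.2331    0.3705
  Δ        -0.04351   0.02901
  eq         0.1895    0.3995
  solve Keq expr → x = 0.0145; check Q = 23.44

x = 0.0145 M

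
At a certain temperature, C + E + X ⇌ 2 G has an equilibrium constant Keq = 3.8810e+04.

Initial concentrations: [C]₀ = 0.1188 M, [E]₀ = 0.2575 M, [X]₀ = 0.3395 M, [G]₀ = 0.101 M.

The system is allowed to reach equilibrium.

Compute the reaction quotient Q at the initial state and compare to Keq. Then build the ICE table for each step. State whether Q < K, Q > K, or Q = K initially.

Q₀ = 0.9822; Q < K (proceeds forward)

Q₀ = 0.9822 vs Keq = 3.8810e+04 ⇒ Q<K, forward
Step 1:
                   C          E          X          G
  init        0.1188     0.2575     0.3395      0.101
  Δ          -0.1187    -0.1187    -0.1187     0.2374
  eq      9.6287e-05     0.1388     0.2208     0.3384
  solve Keq expr → x = 0.1187; check Q = 3.8810e+04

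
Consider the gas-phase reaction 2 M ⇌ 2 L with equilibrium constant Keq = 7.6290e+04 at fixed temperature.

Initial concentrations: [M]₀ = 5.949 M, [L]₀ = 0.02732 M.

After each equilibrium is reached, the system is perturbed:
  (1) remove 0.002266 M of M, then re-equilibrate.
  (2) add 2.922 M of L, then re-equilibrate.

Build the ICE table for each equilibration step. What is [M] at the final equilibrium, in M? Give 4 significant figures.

[M]_eq = 0.03209 M

Q₀ = 2.1090e-05 vs Keq = 7.6290e+04 ⇒ Q<K, forward
Step 1:
                    M           L
  init          5.949     0.02732
  Δ            -5.927       5.927
  eq          0.02156       5.955
  solve Keq expr → x = 2.964; check Q = 7.6290e+04
Then remove 0.002266 M of M.
Step 2:
                    M           L
  init        0.01929       5.955
  Δ          0.002258   -0.002258
  eq          0.02155       5.953
  solve Keq expr → x = -0.001129; check Q = 7.6290e+04
Then add 2.922 M of L.
Step 3:
                    M           L
  init        0.02155       8.875
  Δ           0.01054    -0.01054
  eq          0.03209       8.864
  solve Keq expr → x = -0.00527; check Q = 7.6290e+04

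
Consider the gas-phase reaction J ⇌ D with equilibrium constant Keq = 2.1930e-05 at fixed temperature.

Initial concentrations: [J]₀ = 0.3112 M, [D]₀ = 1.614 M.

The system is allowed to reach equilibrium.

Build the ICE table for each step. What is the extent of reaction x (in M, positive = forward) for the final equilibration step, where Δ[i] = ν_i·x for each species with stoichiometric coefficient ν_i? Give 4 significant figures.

x = -1.614 M

Q₀ = 5.186 vs Keq = 2.1930e-05 ⇒ Q>K, reverse
Step 1:
                   J          D
  Initial     0.3112      1.614
  Change       1.614     -1.614
  Equil        1.925 4.2219e-05
  solve Keq expr → x = -1.614; check Q = 2.1930e-05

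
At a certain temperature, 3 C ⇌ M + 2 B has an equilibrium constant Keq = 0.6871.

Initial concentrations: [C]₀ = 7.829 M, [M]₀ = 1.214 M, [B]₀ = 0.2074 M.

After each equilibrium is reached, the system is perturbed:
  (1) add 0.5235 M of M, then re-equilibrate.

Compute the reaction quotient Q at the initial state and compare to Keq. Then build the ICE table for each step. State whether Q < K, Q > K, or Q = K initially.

Q₀ = 1.0882e-04 vs Keq = 0.6871 ⇒ Q<K, forward
Step 1:
                   C          M          B
  init         7.829      1.214     0.2074
  Δ           -4.433      1.478      2.955
  eq           3.396      2.692      3.162
  solve Keq expr → x = 1.478; check Q = 0.6871
Then add 0.5235 M of M.
Step 2:
                   C          M          B
  init         3.396      3.215      3.162
  Δ            0.127   -0.04235    -0.0847
  eq           3.523      3.173      3.078
  solve Keq expr → x = -0.04235; check Q = 0.6871

Q₀ = 1.0882e-04; Q < K (proceeds forward)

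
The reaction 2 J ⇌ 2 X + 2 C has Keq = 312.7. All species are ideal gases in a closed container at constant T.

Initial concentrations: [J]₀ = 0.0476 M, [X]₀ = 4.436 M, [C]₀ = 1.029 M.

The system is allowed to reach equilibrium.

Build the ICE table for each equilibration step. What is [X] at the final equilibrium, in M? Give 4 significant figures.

Q₀ = 9196 vs Keq = 312.7 ⇒ Q>K, reverse
Step 1:
                  J         X         C
  init       0.0476     4.436     1.029
  Δ           0.162    -0.162    -0.162
  eq         0.2096     4.274     0.867
  solve Keq expr → x = -0.08098; check Q = 312.7

[X]_eq = 4.274 M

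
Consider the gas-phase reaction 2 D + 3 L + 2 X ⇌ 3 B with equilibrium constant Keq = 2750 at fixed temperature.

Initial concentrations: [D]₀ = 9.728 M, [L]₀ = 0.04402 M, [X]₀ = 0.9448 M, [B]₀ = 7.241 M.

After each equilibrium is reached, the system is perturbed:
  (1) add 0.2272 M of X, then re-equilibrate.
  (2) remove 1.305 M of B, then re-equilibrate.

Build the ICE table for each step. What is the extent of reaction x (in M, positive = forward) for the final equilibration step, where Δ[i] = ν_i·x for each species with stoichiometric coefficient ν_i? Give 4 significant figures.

x = 0.005718 M

Q₀ = 5.2689e+04 vs Keq = 2750 ⇒ Q>K, reverse
Step 1:
                  D         L         X         B
  I           9.728   0.04402    0.9448     7.241
  C         0.04578   0.06868   0.04578  -0.06868
  E           9.774    0.1127    0.9906     7.172
  solve Keq expr → x = -0.02289; check Q = 2750
Then add 0.2272 M of X.
Step 2:
                  D         L         X         B
  I           9.774    0.1127     1.218     7.172
  C       -0.009165  -0.01375 -0.009165   0.01375
  E           9.765   0.09895     1.209     7.186
  solve Keq expr → x = 0.004582; check Q = 2750
Then remove 1.305 M of B.
Step 3:
                  D         L         X         B
  I           9.765   0.09895     1.209     5.881
  C        -0.01144  -0.01715  -0.01144   0.01715
  E           9.753    0.0818     1.197     5.898
  solve Keq expr → x = 0.005718; check Q = 2750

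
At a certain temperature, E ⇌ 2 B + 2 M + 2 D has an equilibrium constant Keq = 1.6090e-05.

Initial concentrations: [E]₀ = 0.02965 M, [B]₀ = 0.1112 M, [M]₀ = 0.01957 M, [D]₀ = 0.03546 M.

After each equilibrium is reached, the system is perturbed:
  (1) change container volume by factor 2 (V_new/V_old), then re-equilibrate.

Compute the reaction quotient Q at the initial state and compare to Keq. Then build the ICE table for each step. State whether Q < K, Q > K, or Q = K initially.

Q₀ = 2.0084e-07 vs Keq = 1.6090e-05 ⇒ Q<K, forward
Step 1:
                  E         B         M         D
  init      0.02965    0.1112   0.01957   0.03546
  Δ        -0.01549   0.03097   0.03097   0.03097
  eq        0.01416    0.1422   0.05054   0.06643
  solve Keq expr → x = 0.01549; check Q = 1.6090e-05
Then change container volume by factor 2 (V_new/V_old).
Step 2:
                  E         B         M         D
  init     0.007082   0.07109   0.02527   0.03322
  Δ       -0.005894   0.01179   0.01179   0.01179
  eq       0.001187   0.08288   0.03706   0.04501
  solve Keq expr → x = 0.005894; check Q = 1.6090e-05

Q₀ = 2.0084e-07; Q < K (proceeds forward)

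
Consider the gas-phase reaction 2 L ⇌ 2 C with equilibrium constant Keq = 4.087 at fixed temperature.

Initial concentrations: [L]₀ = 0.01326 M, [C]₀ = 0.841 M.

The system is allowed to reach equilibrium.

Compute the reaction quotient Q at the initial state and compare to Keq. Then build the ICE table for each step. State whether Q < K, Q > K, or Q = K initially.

Q₀ = 4023 vs Keq = 4.087 ⇒ Q>K, reverse
Step 1:
                  L         C
  I         0.01326     0.841
  C          0.2695   -0.2695
  E          0.2827    0.5715
  solve Keq expr → x = -0.1347; check Q = 4.087

Q₀ = 4023; Q > K (proceeds reverse)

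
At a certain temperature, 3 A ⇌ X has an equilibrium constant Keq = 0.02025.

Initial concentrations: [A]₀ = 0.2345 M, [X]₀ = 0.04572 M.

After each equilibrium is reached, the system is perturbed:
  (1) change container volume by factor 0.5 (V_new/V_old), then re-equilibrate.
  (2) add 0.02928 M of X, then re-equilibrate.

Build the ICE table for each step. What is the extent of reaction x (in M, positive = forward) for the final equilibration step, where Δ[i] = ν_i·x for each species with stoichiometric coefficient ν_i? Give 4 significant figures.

x = -0.02649 M

Q₀ = 3.546 vs Keq = 0.02025 ⇒ Q>K, reverse
Step 1:
                  A         X
  Initial    0.2345   0.04572
  Change     0.1341  -0.04471
  Equil      0.3686  0.001014
  solve Keq expr → x = -0.04471; check Q = 0.02025
Then change container volume by factor 0.5 (V_new/V_old).
Step 2:
                  A         X
  Initial    0.7372  0.002029
  Change   -0.01664  0.005548
  Equil      0.7206  0.007577
  solve Keq expr → x = 0.005548; check Q = 0.02025
Then add 0.02928 M of X.
Step 3:
                  A         X
  Initial    0.7206   0.03686
  Change    0.07946  -0.02649
  Equil      0.8001   0.01037
  solve Keq expr → x = -0.02649; check Q = 0.02025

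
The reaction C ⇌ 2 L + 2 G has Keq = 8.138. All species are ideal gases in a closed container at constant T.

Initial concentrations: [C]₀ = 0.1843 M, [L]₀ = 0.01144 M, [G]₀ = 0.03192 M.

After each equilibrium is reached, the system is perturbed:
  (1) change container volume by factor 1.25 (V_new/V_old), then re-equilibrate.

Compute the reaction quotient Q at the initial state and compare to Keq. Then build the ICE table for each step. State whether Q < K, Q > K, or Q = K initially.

Q₀ = 7.2352e-07 vs Keq = 8.138 ⇒ Q<K, forward
Step 1:
                   C          L          G
  Initial     0.1843    0.01144    0.03192
  Change     -0.1816     0.3632     0.3632
  Equil     0.002693     0.3747     0.3951
  solve Keq expr → x = 0.1816; check Q = 8.138
Then change container volume by factor 1.25 (V_new/V_old).
Step 2:
                   C          L          G
  Initial   0.002154     0.2997     0.3161
  Change   -0.001022   0.002043   0.002043
  Equil     0.001133     0.3018     0.3182
  solve Keq expr → x = 0.001022; check Q = 8.138

Q₀ = 7.2352e-07; Q < K (proceeds forward)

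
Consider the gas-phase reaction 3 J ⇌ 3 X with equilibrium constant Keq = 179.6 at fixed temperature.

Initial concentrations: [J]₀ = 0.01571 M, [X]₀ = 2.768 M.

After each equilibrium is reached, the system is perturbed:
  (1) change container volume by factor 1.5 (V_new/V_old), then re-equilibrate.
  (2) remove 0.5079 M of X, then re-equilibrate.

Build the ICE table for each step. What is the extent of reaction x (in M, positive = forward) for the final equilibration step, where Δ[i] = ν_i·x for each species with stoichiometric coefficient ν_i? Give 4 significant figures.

Q₀ = 5.4698e+06 vs Keq = 179.6 ⇒ Q>K, reverse
Step 1:
                    J           X
  I           0.01571       2.768
  C            0.4034     -0.4034
  E            0.4191       2.365
  solve Keq expr → x = -0.1345; check Q = 179.6
Then change container volume by factor 1.5 (V_new/V_old).
Step 2:
                    J           X
  I            0.2794       1.576
  C                 0           0
  E            0.2794       1.576
  solve Keq expr → x = 0; check Q = 179.6
Then remove 0.5079 M of X.
Step 3:
                    J           X
  I            0.2794       1.069
  C          -0.07647     0.07647
  E            0.2029       1.145
  solve Keq expr → x = 0.02549; check Q = 179.6

x = 0.02549 M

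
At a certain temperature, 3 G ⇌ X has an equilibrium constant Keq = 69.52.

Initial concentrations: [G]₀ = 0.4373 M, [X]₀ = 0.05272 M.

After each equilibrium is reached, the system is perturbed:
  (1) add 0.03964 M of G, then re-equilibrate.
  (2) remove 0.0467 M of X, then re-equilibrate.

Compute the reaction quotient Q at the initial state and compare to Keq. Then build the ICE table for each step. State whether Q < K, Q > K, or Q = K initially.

Q₀ = 0.6304; Q < K (proceeds forward)

Q₀ = 0.6304 vs Keq = 69.52 ⇒ Q<K, forward
Step 1:
                   G          X
  Initial     0.4373    0.05272
  Change     -0.3067     0.1022
  Equil       0.1306     0.1549
  solve Keq expr → x = 0.1022; check Q = 69.52
Then add 0.03964 M of G.
Step 2:
                   G          X
  Initial     0.1703     0.1549
  Change    -0.03632    0.01211
  Equil       0.1339     0.1671
  solve Keq expr → x = 0.01211; check Q = 69.52
Then remove 0.0467 M of X.
Step 3:
                   G          X
  Initial     0.1339     0.1204
  Change     -0.0125   0.004166
  Equil       0.1214     0.1245
  solve Keq expr → x = 0.004166; check Q = 69.52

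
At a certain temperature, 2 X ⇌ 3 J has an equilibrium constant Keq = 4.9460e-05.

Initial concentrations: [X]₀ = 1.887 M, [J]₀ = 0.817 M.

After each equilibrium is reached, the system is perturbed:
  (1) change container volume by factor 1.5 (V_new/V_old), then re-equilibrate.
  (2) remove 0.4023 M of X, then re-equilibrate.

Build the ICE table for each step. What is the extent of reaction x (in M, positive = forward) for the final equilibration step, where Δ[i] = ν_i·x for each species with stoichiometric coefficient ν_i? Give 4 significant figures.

Q₀ = 0.1532 vs Keq = 4.9460e-05 ⇒ Q>K, reverse
Step 1:
                   X          J
  Initial      1.887      0.817
  Change      0.5009    -0.7514
  Equil        2.388    0.06558
  solve Keq expr → x = -0.2505; check Q = 4.9460e-05
Then change container volume by factor 1.5 (V_new/V_old).
Step 2:
                   X          J
  Initial      1.592    0.04372
  Change    -0.00416    0.00624
  Equil        1.588    0.04996
  solve Keq expr → x = 0.00208; check Q = 4.9460e-05
Then remove 0.4023 M of X.
Step 3:
                   X          J
  Initial      1.186    0.04996
  Change    0.005806  -0.008708
  Equil        1.191    0.04125
  solve Keq expr → x = -0.002903; check Q = 4.9460e-05

x = -0.002903 M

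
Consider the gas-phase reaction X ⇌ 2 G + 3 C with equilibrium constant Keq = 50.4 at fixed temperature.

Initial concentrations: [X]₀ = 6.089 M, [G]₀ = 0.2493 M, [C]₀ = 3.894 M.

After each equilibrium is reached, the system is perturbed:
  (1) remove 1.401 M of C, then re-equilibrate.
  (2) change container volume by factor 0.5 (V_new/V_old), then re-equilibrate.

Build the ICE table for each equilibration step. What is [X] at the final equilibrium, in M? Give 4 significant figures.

[X]_eq = 11.69 M

Q₀ = 0.6027 vs Keq = 50.4 ⇒ Q<K, forward
Step 1:
                   X          G          C
  init         6.089     0.2493      3.894
  Δ          -0.5281      1.056      1.584
  eq           5.561      1.306      5.478
  solve Keq expr → x = 0.5281; check Q = 50.4
Then remove 1.401 M of C.
Step 2:
                   X          G          C
  init         5.561      1.306      4.077
  Δ          -0.1785     0.3569     0.5354
  eq           5.382      1.662      4.613
  solve Keq expr → x = 0.1785; check Q = 50.4
Then change container volume by factor 0.5 (V_new/V_old).
Step 3:
                   X          G          C
  init         10.76      3.325      9.226
  Δ           0.9229     -1.846     -2.769
  eq           11.69      1.479      6.457
  solve Keq expr → x = -0.9229; check Q = 50.4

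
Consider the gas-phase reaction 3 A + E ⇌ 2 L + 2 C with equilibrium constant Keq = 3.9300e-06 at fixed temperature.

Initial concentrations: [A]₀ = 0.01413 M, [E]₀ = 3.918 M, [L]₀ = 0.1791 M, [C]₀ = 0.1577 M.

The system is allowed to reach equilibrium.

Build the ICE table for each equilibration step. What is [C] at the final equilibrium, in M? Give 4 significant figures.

Q₀ = 72.17 vs Keq = 3.9300e-06 ⇒ Q>K, reverse
Step 1:
                    A           E           L           C
  I           0.01413       3.918      0.1791      0.1577
  C            0.2173     0.07242     -0.1448     -0.1448
  E            0.2314        3.99     0.03426     0.01286
  solve Keq expr → x = -0.07242; check Q = 3.9300e-06

[C]_eq = 0.01286 M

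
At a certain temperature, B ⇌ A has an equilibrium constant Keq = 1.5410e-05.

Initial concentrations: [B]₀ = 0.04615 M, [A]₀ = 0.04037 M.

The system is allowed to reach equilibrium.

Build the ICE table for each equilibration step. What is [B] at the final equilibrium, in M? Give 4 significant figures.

Q₀ = 0.8748 vs Keq = 1.5410e-05 ⇒ Q>K, reverse
Step 1:
                  B         A
  I         0.04615   0.04037
  C         0.04037  -0.04037
  E         0.08652 1.3333e-06
  solve Keq expr → x = -0.04037; check Q = 1.5410e-05

[B]_eq = 0.08652 M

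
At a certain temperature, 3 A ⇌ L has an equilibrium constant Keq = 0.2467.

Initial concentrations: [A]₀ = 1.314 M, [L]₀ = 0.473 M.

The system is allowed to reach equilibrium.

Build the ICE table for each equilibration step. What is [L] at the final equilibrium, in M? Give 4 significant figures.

Q₀ = 0.2085 vs Keq = 0.2467 ⇒ Q<K, forward
Step 1:
                   A          L
  init         1.314      0.473
  Δ         -0.05565    0.01855
  eq           1.258     0.4916
  solve Keq expr → x = 0.01855; check Q = 0.2467

[L]_eq = 0.4916 M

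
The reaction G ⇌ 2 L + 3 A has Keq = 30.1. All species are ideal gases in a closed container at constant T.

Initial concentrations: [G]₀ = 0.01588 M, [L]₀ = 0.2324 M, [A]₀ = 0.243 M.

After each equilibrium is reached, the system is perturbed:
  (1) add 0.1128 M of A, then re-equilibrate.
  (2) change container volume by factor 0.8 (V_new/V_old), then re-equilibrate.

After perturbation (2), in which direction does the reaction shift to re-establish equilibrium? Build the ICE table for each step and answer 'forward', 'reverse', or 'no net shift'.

Q₀ = 0.0488 vs Keq = 30.1 ⇒ Q<K, forward
Step 1:
                  G         L         A
  Initial   0.01588    0.2324     0.243
  Change   -0.01582   0.03165   0.04747
  Equil   5.6767e-05     0.264    0.2905
  solve Keq expr → x = 0.01582; check Q = 30.1
Then add 0.1128 M of A.
Step 2:
                  G         L         A
  Initial 5.6767e-05     0.264    0.4033
  Change  9.4603e-05 -1.8921e-04 -2.8381e-04
  Equil   1.5137e-04    0.2639     0.403
  solve Keq expr → x = -9.4603e-05; check Q = 30.1
Then change container volume by factor 0.8 (V_new/V_old).
Step 3:
                  G         L         A
  Initial 1.8921e-04    0.3298    0.5037
  Change  2.6902e-04 -5.3803e-04 -8.0705e-04
  Equil   4.5823e-04    0.3293    0.5029
  solve Keq expr → x = -2.6902e-04; check Q = 30.1

Direction: reverse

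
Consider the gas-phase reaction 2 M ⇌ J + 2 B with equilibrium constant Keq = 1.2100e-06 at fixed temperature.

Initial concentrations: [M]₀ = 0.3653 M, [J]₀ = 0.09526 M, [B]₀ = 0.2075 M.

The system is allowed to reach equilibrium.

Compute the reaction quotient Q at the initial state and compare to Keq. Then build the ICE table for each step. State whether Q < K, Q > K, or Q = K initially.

Q₀ = 0.03074; Q > K (proceeds reverse)

Q₀ = 0.03074 vs Keq = 1.2100e-06 ⇒ Q>K, reverse
Step 1:
                  M         J         B
  Initial    0.3653   0.09526    0.2075
  Change     0.1885  -0.09424   -0.1885
  Equil      0.5538  0.001025   0.01903
  solve Keq expr → x = -0.09424; check Q = 1.2100e-06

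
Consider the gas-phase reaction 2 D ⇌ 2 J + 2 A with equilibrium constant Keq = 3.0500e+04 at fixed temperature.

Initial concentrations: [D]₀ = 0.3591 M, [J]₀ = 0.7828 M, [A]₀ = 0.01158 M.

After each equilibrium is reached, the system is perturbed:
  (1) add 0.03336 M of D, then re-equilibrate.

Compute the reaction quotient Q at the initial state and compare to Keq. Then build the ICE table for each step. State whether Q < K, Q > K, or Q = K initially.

Q₀ = 6.3722e-04; Q < K (proceeds forward)

Q₀ = 6.3722e-04 vs Keq = 3.0500e+04 ⇒ Q<K, forward
Step 1:
                   D          J          A
  init        0.3591     0.7828    0.01158
  Δ          -0.3567     0.3567     0.3567
  eq        0.002403      1.139     0.3683
  solve Keq expr → x = 0.1783; check Q = 3.0500e+04
Then add 0.03336 M of D.
Step 2:
                   D          J          A
  init       0.03576      1.139     0.3683
  Δ         -0.03307    0.03307    0.03307
  eq        0.002695      1.173     0.4013
  solve Keq expr → x = 0.01653; check Q = 3.0500e+04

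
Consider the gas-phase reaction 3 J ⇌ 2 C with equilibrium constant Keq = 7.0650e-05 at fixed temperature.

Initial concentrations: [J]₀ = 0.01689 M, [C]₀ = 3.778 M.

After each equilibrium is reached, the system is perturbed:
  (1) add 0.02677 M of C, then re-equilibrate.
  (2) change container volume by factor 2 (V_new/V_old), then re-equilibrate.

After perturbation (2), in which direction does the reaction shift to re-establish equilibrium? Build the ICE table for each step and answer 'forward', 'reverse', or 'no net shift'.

Direction: reverse

Q₀ = 2.9623e+06 vs Keq = 7.0650e-05 ⇒ Q>K, reverse
Step 1:
                   J          C
  I          0.01689      3.778
  C            5.503     -3.669
  E             5.52      0.109
  solve Keq expr → x = -1.834; check Q = 7.0650e-05
Then add 0.02677 M of C.
Step 2:
                   J          C
  I             5.52     0.1358
  C          0.03844   -0.02563
  E            5.559     0.1102
  solve Keq expr → x = -0.01281; check Q = 7.0650e-05
Then change container volume by factor 2 (V_new/V_old).
Step 3:
                   J          C
  I            2.779    0.05508
  C          0.02346   -0.01564
  E            2.803    0.03944
  solve Keq expr → x = -0.007819; check Q = 7.0650e-05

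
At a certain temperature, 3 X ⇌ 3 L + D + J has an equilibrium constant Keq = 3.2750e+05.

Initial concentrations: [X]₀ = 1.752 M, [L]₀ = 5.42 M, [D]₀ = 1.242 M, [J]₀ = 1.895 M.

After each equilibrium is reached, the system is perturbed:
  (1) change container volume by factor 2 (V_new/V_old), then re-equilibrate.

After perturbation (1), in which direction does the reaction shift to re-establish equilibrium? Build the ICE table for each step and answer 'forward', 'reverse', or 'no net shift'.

Direction: forward

Q₀ = 69.68 vs Keq = 3.2750e+05 ⇒ Q<K, forward
Step 1:
                    X           L           D           J
  I             1.752        5.42       1.242       1.895
  C            -1.587       1.587      0.5289      0.5289
  E            0.1652       7.007       1.771       2.424
  solve Keq expr → x = 0.5289; check Q = 3.2750e+05
Then change container volume by factor 2 (V_new/V_old).
Step 2:
                    X           L           D           J
  I            0.0826       3.503      0.8855       1.212
  C          -0.02978     0.02978    0.009928    0.009928
  E           0.05282       3.533      0.8954       1.222
  solve Keq expr → x = 0.009928; check Q = 3.2750e+05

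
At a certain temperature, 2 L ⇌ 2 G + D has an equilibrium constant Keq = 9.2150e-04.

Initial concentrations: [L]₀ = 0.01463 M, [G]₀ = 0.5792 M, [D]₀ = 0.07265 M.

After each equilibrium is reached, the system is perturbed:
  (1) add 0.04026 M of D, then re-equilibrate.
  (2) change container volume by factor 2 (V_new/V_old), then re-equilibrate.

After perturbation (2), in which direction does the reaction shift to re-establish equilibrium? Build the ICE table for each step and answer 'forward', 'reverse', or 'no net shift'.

Q₀ = 113.9 vs Keq = 9.2150e-04 ⇒ Q>K, reverse
Step 1:
                    L           G           D
  I           0.01463      0.5792     0.07265
  C            0.1451     -0.1451    -0.07253
  E            0.1597      0.4341  1.2466e-04
  solve Keq expr → x = -0.07253; check Q = 9.2150e-04
Then add 0.04026 M of D.
Step 2:
                    L           G           D
  I            0.1597      0.4341     0.04038
  C           0.07993    -0.07993    -0.03996
  E            0.2396      0.3542  4.2164e-04
  solve Keq expr → x = -0.03996; check Q = 9.2150e-04
Then change container volume by factor 2 (V_new/V_old).
Step 3:
                    L           G           D
  I            0.1198      0.1771  2.1082e-04
  C       -4.1197e-04  4.1197e-04  2.0598e-04
  E            0.1194      0.1775  4.1680e-04
  solve Keq expr → x = 2.0598e-04; check Q = 9.2150e-04

Direction: forward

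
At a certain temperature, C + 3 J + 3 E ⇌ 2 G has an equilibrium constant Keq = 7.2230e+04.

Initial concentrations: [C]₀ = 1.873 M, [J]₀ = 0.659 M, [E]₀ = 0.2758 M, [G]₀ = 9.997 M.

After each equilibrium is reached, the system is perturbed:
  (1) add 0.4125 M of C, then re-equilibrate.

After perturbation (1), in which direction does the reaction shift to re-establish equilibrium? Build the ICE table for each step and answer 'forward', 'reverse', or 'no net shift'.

Q₀ = 8887 vs Keq = 7.2230e+04 ⇒ Q<K, forward
Step 1:
                  C         J         E         G
  init        1.873     0.659    0.2758     9.997
  Δ        -0.03648   -0.1094   -0.1094   0.07295
  eq          1.837    0.5496    0.1664     10.07
  solve Keq expr → x = 0.03648; check Q = 7.2230e+04
Then add 0.4125 M of C.
Step 2:
                  C         J         E         G
  init        2.249    0.5496    0.1664     10.07
  Δ       -0.002782 -0.008345 -0.008345  0.005563
  eq          2.246    0.5412     0.158     10.08
  solve Keq expr → x = 0.002782; check Q = 7.2230e+04

Direction: forward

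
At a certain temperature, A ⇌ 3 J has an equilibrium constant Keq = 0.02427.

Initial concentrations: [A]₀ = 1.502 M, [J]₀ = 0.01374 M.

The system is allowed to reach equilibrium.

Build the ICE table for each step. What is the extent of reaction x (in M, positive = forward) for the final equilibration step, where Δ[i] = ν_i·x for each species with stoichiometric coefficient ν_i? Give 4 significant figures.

x = 0.1033 M

Q₀ = 1.7270e-06 vs Keq = 0.02427 ⇒ Q<K, forward
Step 1:
                    A           J
  init          1.502     0.01374
  Δ           -0.1033        0.31
  eq            1.399      0.3238
  solve Keq expr → x = 0.1033; check Q = 0.02427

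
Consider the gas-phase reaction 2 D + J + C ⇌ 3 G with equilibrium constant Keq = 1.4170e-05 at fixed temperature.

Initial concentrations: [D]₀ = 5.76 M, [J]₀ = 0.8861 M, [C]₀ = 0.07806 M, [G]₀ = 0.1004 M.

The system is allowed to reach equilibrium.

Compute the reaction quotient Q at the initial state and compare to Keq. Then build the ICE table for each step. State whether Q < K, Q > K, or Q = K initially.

Q₀ = 4.4101e-04; Q > K (proceeds reverse)

Q₀ = 4.4101e-04 vs Keq = 1.4170e-05 ⇒ Q>K, reverse
Step 1:
                  D         J         C         G
  Initial      5.76    0.8861   0.07806    0.1004
  Change    0.04353   0.02177   0.02177   -0.0653
  Equil       5.804    0.9079   0.09983    0.0351
  solve Keq expr → x = -0.02177; check Q = 1.4170e-05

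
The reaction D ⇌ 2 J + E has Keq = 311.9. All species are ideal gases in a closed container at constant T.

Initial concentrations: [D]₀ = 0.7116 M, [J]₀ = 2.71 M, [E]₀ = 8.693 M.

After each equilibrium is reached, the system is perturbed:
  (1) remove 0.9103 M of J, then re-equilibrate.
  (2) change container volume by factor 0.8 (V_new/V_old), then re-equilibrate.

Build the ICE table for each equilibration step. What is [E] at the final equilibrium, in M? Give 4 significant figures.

Q₀ = 89.72 vs Keq = 311.9 ⇒ Q<K, forward
Step 1:
                  D         J         E
  I          0.7116      2.71     8.693
  C          -0.367    0.7341     0.367
  E          0.3446     3.444      9.06
  solve Keq expr → x = 0.367; check Q = 311.9
Then remove 0.9103 M of J.
Step 2:
                  D         J         E
  I          0.3446     2.534      9.06
  C         -0.1186    0.2372    0.1186
  E           0.226     2.771     9.179
  solve Keq expr → x = 0.1186; check Q = 311.9
Then change container volume by factor 0.8 (V_new/V_old).
Step 3:
                  D         J         E
  I          0.2824     3.464     11.47
  C           0.104   -0.2079    -0.104
  E          0.3864     3.256     11.37
  solve Keq expr → x = -0.104; check Q = 311.9

[E]_eq = 11.37 M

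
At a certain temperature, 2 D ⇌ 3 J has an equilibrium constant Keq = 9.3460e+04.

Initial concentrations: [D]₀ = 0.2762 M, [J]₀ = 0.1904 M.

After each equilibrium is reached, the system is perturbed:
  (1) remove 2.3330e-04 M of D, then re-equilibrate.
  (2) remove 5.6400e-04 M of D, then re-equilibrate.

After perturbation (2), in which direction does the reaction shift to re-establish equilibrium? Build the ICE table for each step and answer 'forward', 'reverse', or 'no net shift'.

Direction: reverse

Q₀ = 0.09048 vs Keq = 9.3460e+04 ⇒ Q<K, forward
Step 1:
                  D         J
  Initial    0.2762    0.1904
  Change    -0.2747     0.412
  Equil    0.001529    0.6024
  solve Keq expr → x = 0.1373; check Q = 9.3460e+04
Then remove 2.3330e-04 M of D.
Step 2:
                  D         J
  Initial  0.001296    0.6024
  Change  2.3198e-04 -3.4796e-04
  Equil    0.001528    0.6021
  solve Keq expr → x = -1.1599e-04; check Q = 9.3460e+04
Then remove 5.6400e-04 M of D.
Step 3:
                  D         J
  Initial 9.6407e-04    0.6021
  Change  5.6080e-04 -8.4120e-04
  Equil    0.001525    0.6012
  solve Keq expr → x = -2.8040e-04; check Q = 9.3460e+04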